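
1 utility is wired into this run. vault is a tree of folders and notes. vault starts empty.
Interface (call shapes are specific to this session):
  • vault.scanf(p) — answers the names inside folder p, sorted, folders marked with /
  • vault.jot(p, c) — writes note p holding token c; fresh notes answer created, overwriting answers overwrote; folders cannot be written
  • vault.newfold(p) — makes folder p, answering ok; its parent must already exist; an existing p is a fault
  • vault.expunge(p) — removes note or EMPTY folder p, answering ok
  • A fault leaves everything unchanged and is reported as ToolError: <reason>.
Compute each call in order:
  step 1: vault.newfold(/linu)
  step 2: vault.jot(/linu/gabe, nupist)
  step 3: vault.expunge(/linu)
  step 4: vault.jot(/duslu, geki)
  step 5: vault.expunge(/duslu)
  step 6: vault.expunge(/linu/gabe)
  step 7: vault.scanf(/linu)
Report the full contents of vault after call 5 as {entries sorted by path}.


Answer: {linu/, linu/gabe=nupist}

Derivation:
Act: vault.newfold[p='/linu']
Obs: ok
Act: vault.jot[p='/linu/gabe'; c='nupist']
Obs: created
Act: vault.expunge[p='/linu']
Obs: ToolError: not empty
Act: vault.jot[p='/duslu'; c='geki']
Obs: created
Act: vault.expunge[p='/duslu']
Obs: ok
Act: vault.expunge[p='/linu/gabe']
Obs: ok
Act: vault.scanf[p='/linu']
Obs: []


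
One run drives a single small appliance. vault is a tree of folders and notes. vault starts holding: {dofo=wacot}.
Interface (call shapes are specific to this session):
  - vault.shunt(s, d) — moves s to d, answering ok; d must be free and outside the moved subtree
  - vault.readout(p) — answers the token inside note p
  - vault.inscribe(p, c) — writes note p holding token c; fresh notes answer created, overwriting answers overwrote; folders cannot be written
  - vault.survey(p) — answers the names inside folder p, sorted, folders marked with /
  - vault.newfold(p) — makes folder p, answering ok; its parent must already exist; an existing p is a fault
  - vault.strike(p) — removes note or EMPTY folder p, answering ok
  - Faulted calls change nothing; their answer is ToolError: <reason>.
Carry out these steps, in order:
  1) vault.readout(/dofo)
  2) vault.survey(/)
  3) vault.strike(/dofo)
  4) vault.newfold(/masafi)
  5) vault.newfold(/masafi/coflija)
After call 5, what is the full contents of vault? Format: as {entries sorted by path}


CALL vault.readout[/dofo]
RET  wacot
CALL vault.survey[/]
RET  [dofo]
CALL vault.strike[/dofo]
RET  ok
CALL vault.newfold[/masafi]
RET  ok
CALL vault.newfold[/masafi/coflija]
RET  ok

Answer: {masafi/, masafi/coflija/}


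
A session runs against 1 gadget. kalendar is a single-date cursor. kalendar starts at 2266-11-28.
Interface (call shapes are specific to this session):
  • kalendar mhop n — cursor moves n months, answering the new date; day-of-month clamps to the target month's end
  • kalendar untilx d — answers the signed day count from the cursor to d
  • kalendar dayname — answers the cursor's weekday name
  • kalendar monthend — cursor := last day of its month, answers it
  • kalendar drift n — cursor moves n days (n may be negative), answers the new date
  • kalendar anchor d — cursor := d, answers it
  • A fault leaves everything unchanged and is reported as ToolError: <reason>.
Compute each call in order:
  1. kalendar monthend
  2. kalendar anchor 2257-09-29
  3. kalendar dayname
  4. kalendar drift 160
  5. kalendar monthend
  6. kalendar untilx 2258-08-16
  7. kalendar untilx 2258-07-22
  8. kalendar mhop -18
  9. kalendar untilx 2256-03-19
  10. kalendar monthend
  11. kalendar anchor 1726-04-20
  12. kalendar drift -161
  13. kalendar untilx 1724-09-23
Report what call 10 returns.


Answer: 2256-09-30

Derivation:
==> kalendar monthend()
<== 2266-11-30
==> kalendar anchor(d='2257-09-29')
<== 2257-09-29
==> kalendar dayname()
<== Tuesday
==> kalendar drift(n='160')
<== 2258-03-08
==> kalendar monthend()
<== 2258-03-31
==> kalendar untilx(d='2258-08-16')
<== 138
==> kalendar untilx(d='2258-07-22')
<== 113
==> kalendar mhop(n='-18')
<== 2256-09-30
==> kalendar untilx(d='2256-03-19')
<== -195
==> kalendar monthend()
<== 2256-09-30
==> kalendar anchor(d='1726-04-20')
<== 1726-04-20
==> kalendar drift(n='-161')
<== 1725-11-10
==> kalendar untilx(d='1724-09-23')
<== -413


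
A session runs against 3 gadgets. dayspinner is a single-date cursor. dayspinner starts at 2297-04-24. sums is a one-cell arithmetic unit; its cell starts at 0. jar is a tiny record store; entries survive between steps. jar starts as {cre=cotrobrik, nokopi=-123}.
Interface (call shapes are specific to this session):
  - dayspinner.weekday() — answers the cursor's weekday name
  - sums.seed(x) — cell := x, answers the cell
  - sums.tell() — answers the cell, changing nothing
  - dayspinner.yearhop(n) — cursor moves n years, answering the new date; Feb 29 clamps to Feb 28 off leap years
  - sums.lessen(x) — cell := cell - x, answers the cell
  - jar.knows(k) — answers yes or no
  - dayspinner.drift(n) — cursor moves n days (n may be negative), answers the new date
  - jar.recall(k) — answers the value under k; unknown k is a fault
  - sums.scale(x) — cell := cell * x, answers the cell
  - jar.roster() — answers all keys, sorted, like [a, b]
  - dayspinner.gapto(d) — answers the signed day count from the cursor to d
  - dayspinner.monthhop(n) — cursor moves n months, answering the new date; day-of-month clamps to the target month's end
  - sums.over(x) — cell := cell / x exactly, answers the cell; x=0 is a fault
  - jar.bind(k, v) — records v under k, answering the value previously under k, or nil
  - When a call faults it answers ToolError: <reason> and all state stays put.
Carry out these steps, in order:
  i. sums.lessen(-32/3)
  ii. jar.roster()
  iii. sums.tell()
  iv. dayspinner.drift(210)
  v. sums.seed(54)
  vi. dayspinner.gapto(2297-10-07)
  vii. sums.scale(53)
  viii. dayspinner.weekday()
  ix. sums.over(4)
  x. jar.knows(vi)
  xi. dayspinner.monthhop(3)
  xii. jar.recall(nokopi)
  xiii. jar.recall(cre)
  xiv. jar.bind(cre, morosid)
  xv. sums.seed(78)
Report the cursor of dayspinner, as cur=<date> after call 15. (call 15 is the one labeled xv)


Answer: cur=2298-02-20

Derivation:
;; lessen(x: -32/3) ~> 32/3
;; roster() ~> [cre, nokopi]
;; tell() ~> 32/3
;; drift(n: 210) ~> 2297-11-20
;; seed(x: 54) ~> 54
;; gapto(d: 2297-10-07) ~> -44
;; scale(x: 53) ~> 2862
;; weekday() ~> Saturday
;; over(x: 4) ~> 1431/2
;; knows(k: vi) ~> no
;; monthhop(n: 3) ~> 2298-02-20
;; recall(k: nokopi) ~> -123
;; recall(k: cre) ~> cotrobrik
;; bind(k: cre, v: morosid) ~> cotrobrik
;; seed(x: 78) ~> 78


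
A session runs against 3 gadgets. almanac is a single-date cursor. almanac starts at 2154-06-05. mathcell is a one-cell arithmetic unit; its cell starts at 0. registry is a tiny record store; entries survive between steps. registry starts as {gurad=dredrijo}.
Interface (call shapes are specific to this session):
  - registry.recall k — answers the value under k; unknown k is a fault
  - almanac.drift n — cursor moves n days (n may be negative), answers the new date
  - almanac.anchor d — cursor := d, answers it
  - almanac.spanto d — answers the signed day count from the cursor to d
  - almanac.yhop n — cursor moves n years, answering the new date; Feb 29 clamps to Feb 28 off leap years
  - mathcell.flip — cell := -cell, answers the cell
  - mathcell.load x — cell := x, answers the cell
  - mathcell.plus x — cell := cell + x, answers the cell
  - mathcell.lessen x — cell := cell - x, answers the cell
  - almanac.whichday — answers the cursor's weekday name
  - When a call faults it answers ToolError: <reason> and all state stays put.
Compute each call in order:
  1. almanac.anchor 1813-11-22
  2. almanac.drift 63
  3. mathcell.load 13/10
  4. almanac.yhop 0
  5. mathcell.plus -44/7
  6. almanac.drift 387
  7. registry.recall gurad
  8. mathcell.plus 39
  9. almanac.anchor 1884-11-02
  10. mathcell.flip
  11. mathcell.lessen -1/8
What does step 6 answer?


==> almanac.anchor(d='1813-11-22')
<== 1813-11-22
==> almanac.drift(n='63')
<== 1814-01-24
==> mathcell.load(x='13/10')
<== 13/10
==> almanac.yhop(n='0')
<== 1814-01-24
==> mathcell.plus(x='-44/7')
<== -349/70
==> almanac.drift(n='387')
<== 1815-02-15
==> registry.recall(k='gurad')
<== dredrijo
==> mathcell.plus(x='39')
<== 2381/70
==> almanac.anchor(d='1884-11-02')
<== 1884-11-02
==> mathcell.flip()
<== -2381/70
==> mathcell.lessen(x='-1/8')
<== -9489/280

Answer: 1815-02-15


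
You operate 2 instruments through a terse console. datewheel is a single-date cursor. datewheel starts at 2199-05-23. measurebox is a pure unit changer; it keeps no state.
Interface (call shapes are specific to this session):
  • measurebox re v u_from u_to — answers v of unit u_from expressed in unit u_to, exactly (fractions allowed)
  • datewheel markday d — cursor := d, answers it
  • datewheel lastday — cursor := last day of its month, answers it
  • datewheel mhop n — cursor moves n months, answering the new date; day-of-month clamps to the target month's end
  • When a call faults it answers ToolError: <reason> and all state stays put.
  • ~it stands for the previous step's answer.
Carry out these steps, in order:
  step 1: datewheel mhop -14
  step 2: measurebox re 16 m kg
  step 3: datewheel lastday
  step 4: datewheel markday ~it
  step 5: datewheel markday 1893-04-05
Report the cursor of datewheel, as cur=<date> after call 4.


// datewheel mhop(n→-14) -> 2198-03-23
// measurebox re(v→16, u_from→m, u_to→kg) -> ToolError: incompatible units
// datewheel lastday() -> 2198-03-31
// datewheel markday(d→~it) -> 2198-03-31
// datewheel markday(d→1893-04-05) -> 1893-04-05

Answer: cur=2198-03-31


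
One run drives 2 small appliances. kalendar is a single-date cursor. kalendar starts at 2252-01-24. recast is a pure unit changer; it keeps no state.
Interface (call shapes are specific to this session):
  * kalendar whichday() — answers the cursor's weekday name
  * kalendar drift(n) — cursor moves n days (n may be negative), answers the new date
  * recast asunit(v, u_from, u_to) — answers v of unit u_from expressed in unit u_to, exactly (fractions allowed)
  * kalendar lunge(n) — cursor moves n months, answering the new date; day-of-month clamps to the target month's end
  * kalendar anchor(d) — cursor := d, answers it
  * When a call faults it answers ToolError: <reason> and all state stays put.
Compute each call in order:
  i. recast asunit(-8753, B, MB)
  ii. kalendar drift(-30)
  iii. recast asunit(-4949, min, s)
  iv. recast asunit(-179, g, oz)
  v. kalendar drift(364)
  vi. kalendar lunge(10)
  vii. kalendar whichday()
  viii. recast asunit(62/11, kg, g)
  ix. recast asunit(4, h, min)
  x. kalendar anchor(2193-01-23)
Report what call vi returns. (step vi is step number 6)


Answer: 2253-10-23

Derivation:
>> recast asunit(v→-8753, u_from→B, u_to→MB)
<< -8753/1000000
>> kalendar drift(n→-30)
<< 2251-12-25
>> recast asunit(v→-4949, u_from→min, u_to→s)
<< -296940
>> recast asunit(v→-179, u_from→g, u_to→oz)
<< -286400000/45359237
>> kalendar drift(n→364)
<< 2252-12-23
>> kalendar lunge(n→10)
<< 2253-10-23
>> kalendar whichday()
<< Sunday
>> recast asunit(v→62/11, u_from→kg, u_to→g)
<< 62000/11
>> recast asunit(v→4, u_from→h, u_to→min)
<< 240
>> kalendar anchor(d→2193-01-23)
<< 2193-01-23


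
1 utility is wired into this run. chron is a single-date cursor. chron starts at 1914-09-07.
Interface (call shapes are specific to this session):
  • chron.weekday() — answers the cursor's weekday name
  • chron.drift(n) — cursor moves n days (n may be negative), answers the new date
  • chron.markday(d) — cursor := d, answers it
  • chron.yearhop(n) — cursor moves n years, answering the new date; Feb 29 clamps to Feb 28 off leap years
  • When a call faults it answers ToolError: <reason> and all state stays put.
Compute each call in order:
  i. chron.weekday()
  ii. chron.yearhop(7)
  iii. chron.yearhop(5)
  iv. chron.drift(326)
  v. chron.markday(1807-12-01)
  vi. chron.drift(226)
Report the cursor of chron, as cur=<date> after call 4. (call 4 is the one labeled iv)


Answer: cur=1927-07-30

Derivation:
Act: chron.weekday[]
Obs: Monday
Act: chron.yearhop[n→7]
Obs: 1921-09-07
Act: chron.yearhop[n→5]
Obs: 1926-09-07
Act: chron.drift[n→326]
Obs: 1927-07-30
Act: chron.markday[d→1807-12-01]
Obs: 1807-12-01
Act: chron.drift[n→226]
Obs: 1808-07-14


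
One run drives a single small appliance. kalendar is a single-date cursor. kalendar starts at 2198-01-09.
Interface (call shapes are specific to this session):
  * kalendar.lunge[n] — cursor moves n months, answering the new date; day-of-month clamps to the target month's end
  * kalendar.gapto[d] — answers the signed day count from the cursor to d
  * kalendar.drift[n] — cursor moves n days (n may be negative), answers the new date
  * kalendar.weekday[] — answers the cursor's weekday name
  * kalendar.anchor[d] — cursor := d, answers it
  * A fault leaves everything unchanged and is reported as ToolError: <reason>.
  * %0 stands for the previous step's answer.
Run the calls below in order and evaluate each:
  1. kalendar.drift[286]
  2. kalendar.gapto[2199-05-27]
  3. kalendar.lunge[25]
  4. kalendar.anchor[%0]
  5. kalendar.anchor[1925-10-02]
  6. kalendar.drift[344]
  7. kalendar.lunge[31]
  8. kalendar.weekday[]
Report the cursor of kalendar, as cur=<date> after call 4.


>> kalendar.drift(n: 286)
<< 2198-10-22
>> kalendar.gapto(d: 2199-05-27)
<< 217
>> kalendar.lunge(n: 25)
<< 2200-11-22
>> kalendar.anchor(d: %0)
<< 2200-11-22
>> kalendar.anchor(d: 1925-10-02)
<< 1925-10-02
>> kalendar.drift(n: 344)
<< 1926-09-11
>> kalendar.lunge(n: 31)
<< 1929-04-11
>> kalendar.weekday()
<< Thursday

Answer: cur=2200-11-22


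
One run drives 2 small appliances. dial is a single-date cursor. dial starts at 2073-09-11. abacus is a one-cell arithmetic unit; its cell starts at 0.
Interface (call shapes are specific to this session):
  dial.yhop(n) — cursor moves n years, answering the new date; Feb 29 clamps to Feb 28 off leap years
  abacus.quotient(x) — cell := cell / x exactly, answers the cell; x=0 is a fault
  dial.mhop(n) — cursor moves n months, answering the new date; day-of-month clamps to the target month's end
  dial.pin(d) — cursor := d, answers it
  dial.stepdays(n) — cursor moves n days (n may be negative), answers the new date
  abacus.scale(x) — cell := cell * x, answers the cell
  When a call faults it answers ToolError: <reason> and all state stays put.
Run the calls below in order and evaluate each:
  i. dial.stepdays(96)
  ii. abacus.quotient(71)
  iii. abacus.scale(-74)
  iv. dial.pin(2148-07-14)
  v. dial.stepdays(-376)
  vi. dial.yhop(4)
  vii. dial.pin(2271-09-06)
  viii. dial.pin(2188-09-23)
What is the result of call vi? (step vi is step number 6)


Answer: 2151-07-04

Derivation:
[in] dial.stepdays 96
[out] 2073-12-16
[in] abacus.quotient 71
[out] 0
[in] abacus.scale -74
[out] 0
[in] dial.pin 2148-07-14
[out] 2148-07-14
[in] dial.stepdays -376
[out] 2147-07-04
[in] dial.yhop 4
[out] 2151-07-04
[in] dial.pin 2271-09-06
[out] 2271-09-06
[in] dial.pin 2188-09-23
[out] 2188-09-23


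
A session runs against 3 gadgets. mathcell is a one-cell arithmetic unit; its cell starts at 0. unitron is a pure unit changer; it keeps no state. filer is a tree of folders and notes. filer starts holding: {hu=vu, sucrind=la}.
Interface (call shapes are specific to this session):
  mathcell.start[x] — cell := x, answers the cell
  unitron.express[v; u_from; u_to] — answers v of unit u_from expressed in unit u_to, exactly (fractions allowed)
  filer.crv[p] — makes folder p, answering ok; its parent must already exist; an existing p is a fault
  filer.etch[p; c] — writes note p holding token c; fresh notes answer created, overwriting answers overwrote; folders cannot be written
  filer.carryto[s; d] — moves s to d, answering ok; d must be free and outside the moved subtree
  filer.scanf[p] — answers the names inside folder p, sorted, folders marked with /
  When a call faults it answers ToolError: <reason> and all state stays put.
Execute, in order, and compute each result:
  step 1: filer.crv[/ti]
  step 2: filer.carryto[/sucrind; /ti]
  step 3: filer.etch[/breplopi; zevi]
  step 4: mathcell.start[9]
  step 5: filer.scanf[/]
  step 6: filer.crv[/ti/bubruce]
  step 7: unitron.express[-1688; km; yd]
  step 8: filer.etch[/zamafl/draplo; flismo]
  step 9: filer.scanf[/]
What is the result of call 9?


Next I call filer.crv with p: /ti, → ok.
Then filer.carryto with s: /sucrind, d: /ti, and observe ToolError: exists.
Calling filer.etch with p: /breplopi, c: zevi, — result: created.
Invoking mathcell.start with x: 9, and observe 9.
I run filer.scanf with p: /, yielding [breplopi, hu, sucrind, ti/].
I run filer.crv with p: /ti/bubruce: ok.
I try unitron.express with v: -1688, u_from: km, u_to: yd, and get -2110000000/1143.
I invoke filer.etch with p: /zamafl/draplo, c: flismo, → ToolError: no parent.
Then filer.scanf with p: /, and observe [breplopi, hu, sucrind, ti/].

Answer: [breplopi, hu, sucrind, ti/]


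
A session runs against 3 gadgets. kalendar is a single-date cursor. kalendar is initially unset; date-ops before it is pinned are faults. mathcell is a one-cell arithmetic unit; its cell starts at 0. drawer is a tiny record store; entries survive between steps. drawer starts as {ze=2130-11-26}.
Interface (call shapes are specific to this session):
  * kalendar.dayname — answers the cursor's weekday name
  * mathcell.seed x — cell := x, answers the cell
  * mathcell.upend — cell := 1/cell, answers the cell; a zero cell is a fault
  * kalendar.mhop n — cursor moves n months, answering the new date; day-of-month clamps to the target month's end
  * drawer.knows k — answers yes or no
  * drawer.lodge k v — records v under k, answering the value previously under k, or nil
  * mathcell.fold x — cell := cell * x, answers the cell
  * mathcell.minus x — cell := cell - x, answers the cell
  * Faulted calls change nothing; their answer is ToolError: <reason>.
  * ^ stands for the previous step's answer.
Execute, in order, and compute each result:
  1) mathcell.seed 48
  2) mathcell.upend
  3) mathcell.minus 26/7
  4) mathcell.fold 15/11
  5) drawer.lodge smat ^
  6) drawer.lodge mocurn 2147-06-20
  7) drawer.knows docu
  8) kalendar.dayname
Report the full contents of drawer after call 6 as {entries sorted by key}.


Answer: {mocurn=2147-06-20, smat=-6205/1232, ze=2130-11-26}

Derivation:
CALL mathcell.seed[x: 48]
RET  48
CALL mathcell.upend[]
RET  1/48
CALL mathcell.minus[x: 26/7]
RET  -1241/336
CALL mathcell.fold[x: 15/11]
RET  -6205/1232
CALL drawer.lodge[k: smat; v: ^]
RET  nil
CALL drawer.lodge[k: mocurn; v: 2147-06-20]
RET  nil
CALL drawer.knows[k: docu]
RET  no
CALL kalendar.dayname[]
RET  ToolError: no date set


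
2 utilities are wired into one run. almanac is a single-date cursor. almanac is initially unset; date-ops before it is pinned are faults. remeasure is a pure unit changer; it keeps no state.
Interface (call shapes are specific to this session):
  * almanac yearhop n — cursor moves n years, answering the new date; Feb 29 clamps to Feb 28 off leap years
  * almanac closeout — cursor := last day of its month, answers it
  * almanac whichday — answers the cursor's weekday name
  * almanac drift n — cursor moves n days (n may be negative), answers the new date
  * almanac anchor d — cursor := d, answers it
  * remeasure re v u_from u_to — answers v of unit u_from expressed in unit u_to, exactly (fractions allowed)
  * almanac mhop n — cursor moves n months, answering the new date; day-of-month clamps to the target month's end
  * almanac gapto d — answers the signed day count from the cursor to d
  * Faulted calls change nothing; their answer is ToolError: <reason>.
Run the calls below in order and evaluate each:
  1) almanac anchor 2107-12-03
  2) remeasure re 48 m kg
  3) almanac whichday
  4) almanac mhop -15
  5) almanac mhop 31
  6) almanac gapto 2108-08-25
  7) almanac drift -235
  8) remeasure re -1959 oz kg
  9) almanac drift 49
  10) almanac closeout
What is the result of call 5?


-> almanac anchor(2107-12-03)
<- 2107-12-03
-> remeasure re(48, m, kg)
<- ToolError: incompatible units
-> almanac whichday()
<- Saturday
-> almanac mhop(-15)
<- 2106-09-03
-> almanac mhop(31)
<- 2109-04-03
-> almanac gapto(2108-08-25)
<- -221
-> almanac drift(-235)
<- 2108-08-11
-> remeasure re(-1959, oz, kg)
<- -88858745283/1600000000
-> almanac drift(49)
<- 2108-09-29
-> almanac closeout()
<- 2108-09-30

Answer: 2109-04-03


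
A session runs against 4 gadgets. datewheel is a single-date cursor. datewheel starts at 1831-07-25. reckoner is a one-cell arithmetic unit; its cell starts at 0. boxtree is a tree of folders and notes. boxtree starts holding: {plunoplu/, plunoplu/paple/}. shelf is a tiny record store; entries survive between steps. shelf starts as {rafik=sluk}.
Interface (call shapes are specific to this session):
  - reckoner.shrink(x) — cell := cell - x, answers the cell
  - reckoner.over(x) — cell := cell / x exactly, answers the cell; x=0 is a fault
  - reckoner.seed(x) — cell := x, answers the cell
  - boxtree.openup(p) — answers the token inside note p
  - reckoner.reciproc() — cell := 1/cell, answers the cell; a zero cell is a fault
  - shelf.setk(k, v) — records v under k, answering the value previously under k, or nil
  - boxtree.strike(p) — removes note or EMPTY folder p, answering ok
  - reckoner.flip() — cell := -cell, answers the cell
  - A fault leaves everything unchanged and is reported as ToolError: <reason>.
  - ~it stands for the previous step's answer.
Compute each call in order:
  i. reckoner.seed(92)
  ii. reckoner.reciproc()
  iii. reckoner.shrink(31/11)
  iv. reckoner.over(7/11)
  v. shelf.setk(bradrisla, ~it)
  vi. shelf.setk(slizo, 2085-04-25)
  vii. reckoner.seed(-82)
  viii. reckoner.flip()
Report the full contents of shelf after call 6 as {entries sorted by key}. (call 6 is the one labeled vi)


Answer: {bradrisla=-2841/644, rafik=sluk, slizo=2085-04-25}

Derivation:
-- 1. seed(x='92') => 92
-- 2. reciproc() => 1/92
-- 3. shrink(x='31/11') => -2841/1012
-- 4. over(x='7/11') => -2841/644
-- 5. setk(k='bradrisla', v='~it') => nil
-- 6. setk(k='slizo', v='2085-04-25') => nil
-- 7. seed(x='-82') => -82
-- 8. flip() => 82


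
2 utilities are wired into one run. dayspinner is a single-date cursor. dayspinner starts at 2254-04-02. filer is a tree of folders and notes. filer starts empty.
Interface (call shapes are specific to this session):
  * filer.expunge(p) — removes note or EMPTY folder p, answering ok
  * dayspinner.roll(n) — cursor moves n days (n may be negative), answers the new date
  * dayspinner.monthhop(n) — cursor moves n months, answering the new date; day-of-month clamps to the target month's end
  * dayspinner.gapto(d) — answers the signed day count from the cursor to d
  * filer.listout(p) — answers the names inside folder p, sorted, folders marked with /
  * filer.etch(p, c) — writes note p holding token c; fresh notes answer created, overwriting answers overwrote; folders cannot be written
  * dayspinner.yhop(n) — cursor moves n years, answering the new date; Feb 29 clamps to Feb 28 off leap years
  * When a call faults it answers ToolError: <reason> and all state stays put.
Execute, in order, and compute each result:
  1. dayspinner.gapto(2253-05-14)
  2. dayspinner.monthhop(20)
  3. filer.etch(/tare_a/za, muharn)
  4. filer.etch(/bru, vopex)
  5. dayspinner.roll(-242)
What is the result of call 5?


Answer: 2255-04-04

Derivation:
I run dayspinner.gapto(d=2253-05-14), and get -323.
I try dayspinner.monthhop(n=20), and get 2255-12-02.
I run filer.etch(p=/tare_a/za, c=muharn), and get ToolError: no parent.
Next I call filer.etch(p=/bru, c=vopex): created.
Using dayspinner.roll(n=-242), and get 2255-04-04.


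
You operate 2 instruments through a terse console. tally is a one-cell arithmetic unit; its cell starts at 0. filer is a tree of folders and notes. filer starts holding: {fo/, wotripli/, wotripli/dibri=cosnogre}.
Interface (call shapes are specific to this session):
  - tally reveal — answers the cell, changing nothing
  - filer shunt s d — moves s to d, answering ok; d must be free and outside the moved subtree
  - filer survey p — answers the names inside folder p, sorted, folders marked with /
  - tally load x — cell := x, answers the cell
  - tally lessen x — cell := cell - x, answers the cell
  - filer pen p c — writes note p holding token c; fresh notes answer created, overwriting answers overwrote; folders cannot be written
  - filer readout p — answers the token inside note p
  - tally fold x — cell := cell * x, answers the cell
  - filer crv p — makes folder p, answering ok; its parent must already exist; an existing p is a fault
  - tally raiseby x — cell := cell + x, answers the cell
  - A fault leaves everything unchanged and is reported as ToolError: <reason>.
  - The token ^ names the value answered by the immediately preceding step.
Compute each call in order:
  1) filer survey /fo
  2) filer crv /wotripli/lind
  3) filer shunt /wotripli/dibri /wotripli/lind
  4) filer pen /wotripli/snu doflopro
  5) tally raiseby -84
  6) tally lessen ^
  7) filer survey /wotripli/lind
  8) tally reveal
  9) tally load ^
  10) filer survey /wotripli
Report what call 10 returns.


~$ filer survey /fo
[out] []
~$ filer crv /wotripli/lind
[out] ok
~$ filer shunt /wotripli/dibri /wotripli/lind
[out] ToolError: exists
~$ filer pen /wotripli/snu doflopro
[out] created
~$ tally raiseby -84
[out] -84
~$ tally lessen ^
[out] 0
~$ filer survey /wotripli/lind
[out] []
~$ tally reveal
[out] 0
~$ tally load ^
[out] 0
~$ filer survey /wotripli
[out] [dibri, lind/, snu]

Answer: [dibri, lind/, snu]


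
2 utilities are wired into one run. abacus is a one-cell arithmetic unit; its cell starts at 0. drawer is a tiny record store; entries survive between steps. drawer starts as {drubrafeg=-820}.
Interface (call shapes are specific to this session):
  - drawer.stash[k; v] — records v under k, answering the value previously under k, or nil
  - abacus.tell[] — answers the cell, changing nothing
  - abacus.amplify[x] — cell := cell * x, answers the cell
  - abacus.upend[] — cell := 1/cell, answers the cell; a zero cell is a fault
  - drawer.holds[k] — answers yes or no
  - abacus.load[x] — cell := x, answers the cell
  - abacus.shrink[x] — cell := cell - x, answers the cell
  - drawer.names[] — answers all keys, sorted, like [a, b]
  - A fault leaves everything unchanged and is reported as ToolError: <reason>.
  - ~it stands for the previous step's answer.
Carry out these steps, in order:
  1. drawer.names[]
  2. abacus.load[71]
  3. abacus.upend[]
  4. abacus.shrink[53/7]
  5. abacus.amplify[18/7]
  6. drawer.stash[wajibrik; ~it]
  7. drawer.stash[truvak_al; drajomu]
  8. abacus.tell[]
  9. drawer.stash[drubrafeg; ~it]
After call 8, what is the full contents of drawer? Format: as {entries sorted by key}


Step: names[]
Result: [drubrafeg]
Step: load[x: 71]
Result: 71
Step: upend[]
Result: 1/71
Step: shrink[x: 53/7]
Result: -3756/497
Step: amplify[x: 18/7]
Result: -67608/3479
Step: stash[k: wajibrik; v: ~it]
Result: nil
Step: stash[k: truvak_al; v: drajomu]
Result: nil
Step: tell[]
Result: -67608/3479
Step: stash[k: drubrafeg; v: ~it]
Result: -820

Answer: {drubrafeg=-820, truvak_al=drajomu, wajibrik=-67608/3479}


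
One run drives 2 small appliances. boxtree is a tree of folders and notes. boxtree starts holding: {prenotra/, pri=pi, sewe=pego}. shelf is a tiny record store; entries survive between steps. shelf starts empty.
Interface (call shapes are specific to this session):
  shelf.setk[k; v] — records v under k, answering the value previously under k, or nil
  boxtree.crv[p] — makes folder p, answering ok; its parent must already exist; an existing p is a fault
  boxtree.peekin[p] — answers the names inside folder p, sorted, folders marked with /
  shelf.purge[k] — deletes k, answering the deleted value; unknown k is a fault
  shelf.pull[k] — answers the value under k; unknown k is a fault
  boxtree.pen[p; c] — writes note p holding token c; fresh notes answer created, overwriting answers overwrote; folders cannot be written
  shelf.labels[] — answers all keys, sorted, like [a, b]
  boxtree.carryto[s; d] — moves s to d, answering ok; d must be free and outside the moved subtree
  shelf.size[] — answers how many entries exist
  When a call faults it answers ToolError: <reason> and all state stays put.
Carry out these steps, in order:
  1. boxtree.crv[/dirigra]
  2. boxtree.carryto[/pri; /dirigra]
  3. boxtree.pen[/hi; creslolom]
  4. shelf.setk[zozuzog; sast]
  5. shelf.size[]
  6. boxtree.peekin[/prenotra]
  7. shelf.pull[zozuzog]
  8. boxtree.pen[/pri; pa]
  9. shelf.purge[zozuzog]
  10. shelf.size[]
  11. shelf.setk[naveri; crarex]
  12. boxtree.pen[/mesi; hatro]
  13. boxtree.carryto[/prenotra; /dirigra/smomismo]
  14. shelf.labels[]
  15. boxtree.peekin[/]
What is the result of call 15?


Answer: [dirigra/, hi, mesi, pri, sewe]

Derivation:
CALL boxtree.crv[p=/dirigra]
RET  ok
CALL boxtree.carryto[s=/pri; d=/dirigra]
RET  ToolError: exists
CALL boxtree.pen[p=/hi; c=creslolom]
RET  created
CALL shelf.setk[k=zozuzog; v=sast]
RET  nil
CALL shelf.size[]
RET  1
CALL boxtree.peekin[p=/prenotra]
RET  []
CALL shelf.pull[k=zozuzog]
RET  sast
CALL boxtree.pen[p=/pri; c=pa]
RET  overwrote
CALL shelf.purge[k=zozuzog]
RET  sast
CALL shelf.size[]
RET  0
CALL shelf.setk[k=naveri; v=crarex]
RET  nil
CALL boxtree.pen[p=/mesi; c=hatro]
RET  created
CALL boxtree.carryto[s=/prenotra; d=/dirigra/smomismo]
RET  ok
CALL shelf.labels[]
RET  [naveri]
CALL boxtree.peekin[p=/]
RET  [dirigra/, hi, mesi, pri, sewe]


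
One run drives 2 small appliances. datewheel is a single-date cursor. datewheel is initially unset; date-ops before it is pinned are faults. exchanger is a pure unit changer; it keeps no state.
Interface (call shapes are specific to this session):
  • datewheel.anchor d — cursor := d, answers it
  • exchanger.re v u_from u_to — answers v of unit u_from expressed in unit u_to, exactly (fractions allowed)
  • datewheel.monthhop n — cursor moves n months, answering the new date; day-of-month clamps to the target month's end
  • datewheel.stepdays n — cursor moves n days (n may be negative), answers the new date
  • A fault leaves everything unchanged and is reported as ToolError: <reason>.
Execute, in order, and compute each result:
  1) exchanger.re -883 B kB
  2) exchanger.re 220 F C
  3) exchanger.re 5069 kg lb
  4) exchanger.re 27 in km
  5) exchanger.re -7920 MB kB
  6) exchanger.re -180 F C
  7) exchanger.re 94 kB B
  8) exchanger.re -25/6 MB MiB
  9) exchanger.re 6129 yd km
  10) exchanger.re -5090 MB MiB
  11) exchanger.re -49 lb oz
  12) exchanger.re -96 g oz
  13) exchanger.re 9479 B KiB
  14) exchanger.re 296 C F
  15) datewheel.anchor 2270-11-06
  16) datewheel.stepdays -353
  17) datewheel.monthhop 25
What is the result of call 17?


! 1. re(v=-883, u_from=B, u_to=kB) == -883/1000
! 2. re(v=220, u_from=F, u_to=C) == 940/9
! 3. re(v=5069, u_from=kg, u_to=lb) == 506900000000/45359237
! 4. re(v=27, u_from=in, u_to=km) == 3429/5000000
! 5. re(v=-7920, u_from=MB, u_to=kB) == -7920000
! 6. re(v=-180, u_from=F, u_to=C) == -1060/9
! 7. re(v=94, u_from=kB, u_to=B) == 94000
! 8. re(v=-25/6, u_from=MB, u_to=MiB) == -390625/98304
! 9. re(v=6129, u_from=yd, u_to=km) == 7005447/1250000
! 10. re(v=-5090, u_from=MB, u_to=MiB) == -39765625/8192
! 11. re(v=-49, u_from=lb, u_to=oz) == -784
! 12. re(v=-96, u_from=g, u_to=oz) == -153600000/45359237
! 13. re(v=9479, u_from=B, u_to=KiB) == 9479/1024
! 14. re(v=296, u_from=C, u_to=F) == 2824/5
! 15. anchor(d=2270-11-06) == 2270-11-06
! 16. stepdays(n=-353) == 2269-11-18
! 17. monthhop(n=25) == 2271-12-18

Answer: 2271-12-18


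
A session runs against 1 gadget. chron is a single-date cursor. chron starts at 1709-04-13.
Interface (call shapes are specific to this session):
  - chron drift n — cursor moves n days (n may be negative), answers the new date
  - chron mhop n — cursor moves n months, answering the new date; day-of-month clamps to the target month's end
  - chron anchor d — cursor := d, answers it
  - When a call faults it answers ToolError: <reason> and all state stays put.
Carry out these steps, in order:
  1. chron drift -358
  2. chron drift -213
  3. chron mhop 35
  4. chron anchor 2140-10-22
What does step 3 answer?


;; 1. chron drift(n='-358') => 1708-04-20
;; 2. chron drift(n='-213') => 1707-09-20
;; 3. chron mhop(n='35') => 1710-08-20
;; 4. chron anchor(d='2140-10-22') => 2140-10-22

Answer: 1710-08-20


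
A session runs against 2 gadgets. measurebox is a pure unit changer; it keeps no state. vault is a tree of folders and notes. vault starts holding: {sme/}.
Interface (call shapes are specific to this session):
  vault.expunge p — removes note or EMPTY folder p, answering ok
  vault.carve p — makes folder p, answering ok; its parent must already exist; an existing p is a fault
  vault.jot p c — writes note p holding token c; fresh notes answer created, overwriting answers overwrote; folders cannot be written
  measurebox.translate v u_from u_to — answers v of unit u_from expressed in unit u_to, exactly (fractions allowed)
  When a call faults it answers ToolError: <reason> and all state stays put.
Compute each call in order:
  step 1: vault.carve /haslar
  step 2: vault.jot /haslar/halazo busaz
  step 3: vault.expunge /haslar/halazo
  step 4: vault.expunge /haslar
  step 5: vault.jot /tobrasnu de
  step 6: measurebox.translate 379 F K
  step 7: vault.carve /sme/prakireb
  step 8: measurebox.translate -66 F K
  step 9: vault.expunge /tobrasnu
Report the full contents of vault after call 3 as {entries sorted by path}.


Act: vault.carve[p→/haslar]
Obs: ok
Act: vault.jot[p→/haslar/halazo; c→busaz]
Obs: created
Act: vault.expunge[p→/haslar/halazo]
Obs: ok
Act: vault.expunge[p→/haslar]
Obs: ok
Act: vault.jot[p→/tobrasnu; c→de]
Obs: created
Act: measurebox.translate[v→379; u_from→F; u_to→K]
Obs: 83867/180
Act: vault.carve[p→/sme/prakireb]
Obs: ok
Act: measurebox.translate[v→-66; u_from→F; u_to→K]
Obs: 39367/180
Act: vault.expunge[p→/tobrasnu]
Obs: ok

Answer: {haslar/, sme/}


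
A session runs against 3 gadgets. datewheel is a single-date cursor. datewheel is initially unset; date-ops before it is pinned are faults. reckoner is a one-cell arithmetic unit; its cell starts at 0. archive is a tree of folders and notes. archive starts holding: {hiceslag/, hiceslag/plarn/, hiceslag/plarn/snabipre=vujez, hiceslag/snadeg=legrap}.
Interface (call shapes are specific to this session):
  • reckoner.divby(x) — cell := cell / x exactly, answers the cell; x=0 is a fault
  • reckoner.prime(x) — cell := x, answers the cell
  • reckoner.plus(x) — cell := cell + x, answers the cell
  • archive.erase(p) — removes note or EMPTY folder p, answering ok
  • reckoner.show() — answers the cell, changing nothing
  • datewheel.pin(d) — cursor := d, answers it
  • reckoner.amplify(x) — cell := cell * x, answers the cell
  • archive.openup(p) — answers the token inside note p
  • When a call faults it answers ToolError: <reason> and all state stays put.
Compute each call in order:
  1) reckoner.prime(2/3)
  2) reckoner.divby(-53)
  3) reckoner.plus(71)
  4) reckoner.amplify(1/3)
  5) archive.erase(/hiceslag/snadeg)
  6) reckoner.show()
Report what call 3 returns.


> reckoner.prime x→2/3
  2/3
> reckoner.divby x→-53
  -2/159
> reckoner.plus x→71
  11287/159
> reckoner.amplify x→1/3
  11287/477
> archive.erase p→/hiceslag/snadeg
  ok
> reckoner.show
  11287/477

Answer: 11287/159


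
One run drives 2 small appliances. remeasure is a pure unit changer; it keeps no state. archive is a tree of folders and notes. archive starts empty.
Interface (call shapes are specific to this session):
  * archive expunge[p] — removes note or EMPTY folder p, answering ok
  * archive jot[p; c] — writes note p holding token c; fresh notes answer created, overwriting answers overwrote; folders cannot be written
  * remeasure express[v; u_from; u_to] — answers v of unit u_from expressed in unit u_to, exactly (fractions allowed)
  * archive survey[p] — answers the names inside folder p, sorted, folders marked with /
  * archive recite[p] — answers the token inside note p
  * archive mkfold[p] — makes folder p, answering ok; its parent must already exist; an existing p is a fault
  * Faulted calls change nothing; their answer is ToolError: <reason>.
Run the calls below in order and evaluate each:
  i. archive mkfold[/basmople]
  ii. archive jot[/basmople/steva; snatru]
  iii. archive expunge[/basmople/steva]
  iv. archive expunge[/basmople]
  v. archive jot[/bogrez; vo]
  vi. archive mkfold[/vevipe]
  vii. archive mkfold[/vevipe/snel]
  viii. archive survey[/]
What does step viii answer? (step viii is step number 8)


Do: archive mkfold[p='/basmople']
See: ok
Do: archive jot[p='/basmople/steva'; c='snatru']
See: created
Do: archive expunge[p='/basmople/steva']
See: ok
Do: archive expunge[p='/basmople']
See: ok
Do: archive jot[p='/bogrez'; c='vo']
See: created
Do: archive mkfold[p='/vevipe']
See: ok
Do: archive mkfold[p='/vevipe/snel']
See: ok
Do: archive survey[p='/']
See: [bogrez, vevipe/]

Answer: [bogrez, vevipe/]


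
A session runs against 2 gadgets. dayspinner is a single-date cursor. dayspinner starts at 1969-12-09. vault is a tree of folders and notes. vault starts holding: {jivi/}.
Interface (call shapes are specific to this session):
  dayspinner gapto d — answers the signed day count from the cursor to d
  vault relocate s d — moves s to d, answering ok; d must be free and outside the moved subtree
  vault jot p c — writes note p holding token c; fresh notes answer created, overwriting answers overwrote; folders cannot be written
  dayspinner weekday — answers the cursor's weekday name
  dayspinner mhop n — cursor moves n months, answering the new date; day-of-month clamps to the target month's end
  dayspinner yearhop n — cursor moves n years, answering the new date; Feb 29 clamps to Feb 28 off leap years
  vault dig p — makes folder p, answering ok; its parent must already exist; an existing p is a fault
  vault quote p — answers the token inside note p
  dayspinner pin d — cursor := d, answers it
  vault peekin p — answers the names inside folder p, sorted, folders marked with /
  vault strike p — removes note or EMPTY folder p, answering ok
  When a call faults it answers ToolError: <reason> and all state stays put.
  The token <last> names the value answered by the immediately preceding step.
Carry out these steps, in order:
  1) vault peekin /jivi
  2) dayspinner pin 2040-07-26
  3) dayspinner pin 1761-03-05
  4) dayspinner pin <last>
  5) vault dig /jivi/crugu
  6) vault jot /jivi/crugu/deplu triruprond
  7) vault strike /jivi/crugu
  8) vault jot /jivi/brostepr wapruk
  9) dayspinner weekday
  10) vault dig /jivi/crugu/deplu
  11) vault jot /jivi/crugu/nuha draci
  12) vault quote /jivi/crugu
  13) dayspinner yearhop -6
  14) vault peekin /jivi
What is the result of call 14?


Answer: [brostepr, crugu/]

Derivation:
;; 1. vault peekin(p='/jivi') => []
;; 2. dayspinner pin(d='2040-07-26') => 2040-07-26
;; 3. dayspinner pin(d='1761-03-05') => 1761-03-05
;; 4. dayspinner pin(d='<last>') => 1761-03-05
;; 5. vault dig(p='/jivi/crugu') => ok
;; 6. vault jot(p='/jivi/crugu/deplu', c='triruprond') => created
;; 7. vault strike(p='/jivi/crugu') => ToolError: not empty
;; 8. vault jot(p='/jivi/brostepr', c='wapruk') => created
;; 9. dayspinner weekday() => Thursday
;; 10. vault dig(p='/jivi/crugu/deplu') => ToolError: exists
;; 11. vault jot(p='/jivi/crugu/nuha', c='draci') => created
;; 12. vault quote(p='/jivi/crugu') => ToolError: is a directory
;; 13. dayspinner yearhop(n='-6') => 1755-03-05
;; 14. vault peekin(p='/jivi') => [brostepr, crugu/]


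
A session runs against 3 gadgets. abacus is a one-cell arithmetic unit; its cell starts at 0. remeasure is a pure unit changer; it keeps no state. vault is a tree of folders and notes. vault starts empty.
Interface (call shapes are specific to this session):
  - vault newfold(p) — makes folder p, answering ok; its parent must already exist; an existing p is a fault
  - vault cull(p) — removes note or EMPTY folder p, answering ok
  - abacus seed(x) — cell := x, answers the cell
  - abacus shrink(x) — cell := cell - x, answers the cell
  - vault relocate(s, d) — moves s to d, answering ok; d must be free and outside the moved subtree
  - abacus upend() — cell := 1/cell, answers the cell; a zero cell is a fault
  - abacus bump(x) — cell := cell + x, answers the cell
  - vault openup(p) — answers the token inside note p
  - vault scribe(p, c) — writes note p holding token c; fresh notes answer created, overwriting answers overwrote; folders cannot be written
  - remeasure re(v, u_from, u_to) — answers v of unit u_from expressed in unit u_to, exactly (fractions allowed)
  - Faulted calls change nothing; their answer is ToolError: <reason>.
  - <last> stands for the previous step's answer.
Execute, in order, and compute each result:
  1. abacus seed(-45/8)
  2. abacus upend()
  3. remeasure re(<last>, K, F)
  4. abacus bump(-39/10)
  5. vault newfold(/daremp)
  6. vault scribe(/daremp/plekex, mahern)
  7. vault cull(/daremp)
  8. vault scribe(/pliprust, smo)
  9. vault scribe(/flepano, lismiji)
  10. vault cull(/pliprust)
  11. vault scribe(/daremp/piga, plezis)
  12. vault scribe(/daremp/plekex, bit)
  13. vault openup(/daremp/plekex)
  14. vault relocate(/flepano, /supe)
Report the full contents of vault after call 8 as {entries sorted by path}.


! abacus seed(x→-45/8) : -45/8
! abacus upend() : -8/45
! remeasure re(v→<last>, u_from→K, u_to→F) : -45999/100
! abacus bump(x→-39/10) : -367/90
! vault newfold(p→/daremp) : ok
! vault scribe(p→/daremp/plekex, c→mahern) : created
! vault cull(p→/daremp) : ToolError: not empty
! vault scribe(p→/pliprust, c→smo) : created
! vault scribe(p→/flepano, c→lismiji) : created
! vault cull(p→/pliprust) : ok
! vault scribe(p→/daremp/piga, c→plezis) : created
! vault scribe(p→/daremp/plekex, c→bit) : overwrote
! vault openup(p→/daremp/plekex) : bit
! vault relocate(s→/flepano, d→/supe) : ok

Answer: {daremp/, daremp/plekex=mahern, pliprust=smo}
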